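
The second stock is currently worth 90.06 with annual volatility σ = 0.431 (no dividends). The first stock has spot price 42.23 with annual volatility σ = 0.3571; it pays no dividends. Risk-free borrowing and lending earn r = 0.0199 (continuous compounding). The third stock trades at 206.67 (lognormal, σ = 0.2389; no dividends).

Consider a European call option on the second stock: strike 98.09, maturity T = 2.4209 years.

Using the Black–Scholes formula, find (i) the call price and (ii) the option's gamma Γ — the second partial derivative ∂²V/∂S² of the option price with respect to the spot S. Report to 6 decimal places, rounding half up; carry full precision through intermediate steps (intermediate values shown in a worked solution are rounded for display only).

price = 22.426096
Γ = 0.006352

σ√T = 0.431·√2.4209 = 0.670603
d₁ = (ln(S/K) + (r+σ²/2)T) / (σ√T) = (ln(90.06/98.09) + (0.0199+0.431²/2)·2.4209) / 0.670603 = (-0.085409 + 0.273030) / 0.670603 = 0.279779
d₂ = d₁ − σ√T = 0.279779 − 0.670603 = -0.390824
e^{−rT} = 0.952966
N(d₁) = 0.610177,  N(d₂) = 0.347964
Call price V = S·N(d₁) − K·e^{−rT}·N(d₂) = 54.952507 − 32.526411 = 22.426096
φ(d₁) = (1/√(2π))·e^{−d₁²/2} = 0.383630
Γ = φ(d₁) / (S·σ·√T) = 0.006352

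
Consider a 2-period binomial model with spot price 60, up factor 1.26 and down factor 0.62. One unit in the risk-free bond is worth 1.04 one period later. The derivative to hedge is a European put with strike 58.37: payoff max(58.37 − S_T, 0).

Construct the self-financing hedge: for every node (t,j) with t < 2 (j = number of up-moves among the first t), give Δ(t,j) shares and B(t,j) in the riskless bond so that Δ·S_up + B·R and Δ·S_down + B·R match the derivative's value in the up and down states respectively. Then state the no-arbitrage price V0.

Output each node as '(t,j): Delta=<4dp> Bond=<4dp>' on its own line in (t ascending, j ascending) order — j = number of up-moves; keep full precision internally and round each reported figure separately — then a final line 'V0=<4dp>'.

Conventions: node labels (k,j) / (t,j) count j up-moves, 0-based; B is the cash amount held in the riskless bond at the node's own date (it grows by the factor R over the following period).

(0,0): Delta=-0.3939 Bond=32.2855
(1,0): Delta=-1.0000 Bond=56.1250
(1,1): Delta=-0.2376 Bond=21.7660
V0=8.6534

Risk-neutral probability p* = (R−d)/(u−d) = (1.04−0.62)/(1.26−0.62) = 0.6562.
Expiry values: V(2,0)=35.3060, V(2,1)=11.4980, V(2,2)=0.0000
Node (1,0) S=37.2000: V=(p*·11.4980+(1−p*)·35.3060)/1.04=18.9250; Δ=(11.4980−35.3060)/(46.8720−23.0640)=-1.0000; B=V−Δ·S=56.1250
Node (1,1) S=75.6000: V=(p*·0.0000+(1−p*)·11.4980)/1.04=3.8004; Δ=(0.0000−11.4980)/(95.2560−46.8720)=-0.2376; B=V−Δ·S=21.7660
Node (0,0) S=60.0000: V=(p*·3.8004+(1−p*)·18.9250)/1.04=8.6534; Δ=(3.8004−18.9250)/(75.6000−37.2000)=-0.3939; B=V−Δ·S=32.2855
Verification: the root portfolio costs Δ(0,0)·S0 + B(0,0) = 8.6534, matching V0.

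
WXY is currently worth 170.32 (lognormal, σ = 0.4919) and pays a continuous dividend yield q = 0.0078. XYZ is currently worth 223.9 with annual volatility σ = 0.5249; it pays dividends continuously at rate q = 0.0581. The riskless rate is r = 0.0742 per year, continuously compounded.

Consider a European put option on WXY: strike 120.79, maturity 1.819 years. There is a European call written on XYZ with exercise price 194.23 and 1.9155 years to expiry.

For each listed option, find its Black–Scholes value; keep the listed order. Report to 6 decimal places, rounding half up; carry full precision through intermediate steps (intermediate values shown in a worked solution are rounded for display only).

price(WXY put K=120.79) = 12.233487
price(XYZ call K=194.23) = 69.611281

[WXY put K=120.79]
σ√T = 0.4919·√1.819 = 0.663427
d₁ = (ln(S/K) + (r−q+σ²/2)T) / (σ√T) = (ln(170.32/120.79) + (0.0742−0.0078+0.4919²/2)·1.819) / 0.663427 = (0.343626 + 0.340849) / 0.663427 = 1.031726
d₂ = d₁ − σ√T = 1.031726 − 0.663427 = 0.368299
e^{−rT} = 0.873742
e^{−qT} = 0.985912
N(−d₁) = 0.151100,  N(−d₂) = 0.356325
price = K·e^{−rT}·N(−d₂) − S·e^{−qT}·N(−d₁) = 37.606325 − 25.372839 = 12.233487
[XYZ call K=194.23]
σ√T = 0.5249·√1.9155 = 0.726470
d₁ = (ln(S/K) + (r−q+σ²/2)T) / (σ√T) = (ln(223.9/194.23) + (0.0742−0.0581+0.5249²/2)·1.9155) / 0.726470 = (0.142156 + 0.294719) / 0.726470 = 0.601367
d₂ = d₁ − σ√T = 0.601367 − 0.726470 = -0.125103
e^{−rT} = 0.867508
e^{−qT} = 0.894679
N(d₁) = 0.726202,  N(d₂) = 0.450221
price = S·e^{−qT}·N(d₁) − K·e^{−rT}·N(d₂) = 145.471819 − 75.860538 = 69.611281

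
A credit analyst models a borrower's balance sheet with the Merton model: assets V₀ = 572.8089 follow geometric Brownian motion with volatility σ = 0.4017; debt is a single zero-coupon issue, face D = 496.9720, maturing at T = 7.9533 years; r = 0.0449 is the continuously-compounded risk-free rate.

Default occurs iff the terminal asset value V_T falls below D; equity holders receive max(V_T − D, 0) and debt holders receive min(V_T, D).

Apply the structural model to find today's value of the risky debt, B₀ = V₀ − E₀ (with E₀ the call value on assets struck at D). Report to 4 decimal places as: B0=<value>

B0=246.3644

With assets at 572.8089 and a single debt payment of 496.9720 at 7.9533 years:
d₁ = [ln(V₀/D) + (r + σ²/2)T] / (σ√T)
   = [ln(572.8089/496.9720) + (0.0449 + 0.5·0.4017²)·7.9533] / (0.4017·√7.9533)
   = [0.142018 + 0.998787] / 1.132858 = 1.007015
d₂ = d₁ − σ√T = 1.007015 − 1.132858 = -0.125843
N(d₁) = 0.843036,  N(d₂) = 0.449928,  e^(−rT) = 0.699700
E₀ = V₀·N(d₁) − D·e^(−rT)·N(d₂)
   = 572.8089·0.843036 − 496.9720·0.699700·0.449928 = 326.444506
B₀ = V₀ − E₀ = 572.8089 − 326.444506 = 246.364394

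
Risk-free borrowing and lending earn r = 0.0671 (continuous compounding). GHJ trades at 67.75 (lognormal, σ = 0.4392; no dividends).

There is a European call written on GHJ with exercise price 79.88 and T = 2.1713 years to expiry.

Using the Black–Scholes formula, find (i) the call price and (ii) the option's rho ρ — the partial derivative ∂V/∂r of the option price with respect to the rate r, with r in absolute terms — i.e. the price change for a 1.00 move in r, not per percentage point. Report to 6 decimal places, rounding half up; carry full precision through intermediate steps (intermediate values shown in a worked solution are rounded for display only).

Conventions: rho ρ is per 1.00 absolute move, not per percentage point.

price = 16.713712
ρ = 54.283114

σ√T = 0.4392·√2.1713 = 0.647176
d₁ = (ln(S/K) + (r+σ²/2)T) / (σ√T) = (ln(67.75/79.88) + (0.0671+0.4392²/2)·2.1713) / 0.647176 = (-0.164701 + 0.355112) / 0.647176 = 0.294219
d₂ = d₁ − σ√T = 0.294219 − 0.647176 = -0.352957
e^{−rT} = 0.864422
N(d₁) = 0.615705,  N(d₂) = 0.362060
Call price V = S·N(d₁) − K·e^{−rT}·N(d₂) = 41.713995 − 25.000283 = 16.713712
ρ = K·T·e^{−rT}·N(d₂) = 54.283114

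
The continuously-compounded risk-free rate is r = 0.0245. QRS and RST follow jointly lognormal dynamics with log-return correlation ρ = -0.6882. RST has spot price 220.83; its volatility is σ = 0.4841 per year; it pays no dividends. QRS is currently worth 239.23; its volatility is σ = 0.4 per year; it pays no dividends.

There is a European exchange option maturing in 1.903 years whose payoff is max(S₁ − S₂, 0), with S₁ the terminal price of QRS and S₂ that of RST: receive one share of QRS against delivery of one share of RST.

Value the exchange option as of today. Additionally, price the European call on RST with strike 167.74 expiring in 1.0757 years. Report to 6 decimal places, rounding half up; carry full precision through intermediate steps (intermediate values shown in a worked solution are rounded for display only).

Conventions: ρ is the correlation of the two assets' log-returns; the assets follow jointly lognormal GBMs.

σ_eff = √(σ₁² + σ₂² − 2ρσ₁σ₂) = √(0.4² + 0.4841² − 2·-0.6882·0.4·0.4841) = 0.812945
d₁ = (ln(S₁/S₂) + (q₂ − q₁ + σ_eff²/2)T) / (σ_eff√T) = (ln(239.23/220.83) + (0.0 − 0.0 + 0.330439)·1.903) / 1.121451 = 0.632090
d₂ = d₁ − σ_eff√T = 0.632090 − 1.121451 = -0.489361
N(d₁) = 0.736336,  N(d₂) = 0.312293
V = S₁·e^{−q₁T}·N(d₁) − S₂·e^{−q₂T}·N(d₂) = 176.153689 − 68.963707 = 107.189982
[vanilla: RST call K=167.74]
σ√T = 0.4841·√1.0757 = 0.502089
d₁ = (ln(S/K) + (r+σ²/2)T) / (σ√T) = (ln(220.83/167.74) + (0.0245+0.4841²/2)·1.0757) / 0.502089 = (0.274978 + 0.152401) / 0.502089 = 0.851202
d₂ = d₁ − σ√T = 0.851202 − 0.502089 = 0.349113
e^{−rT} = 0.973990
N(d₁) = 0.802672,  N(d₂) = 0.636498
price = S·N(d₁) − K·e^{−rT}·N(d₂) = 177.253955 − 103.989132 = 73.264823

exchange price = 107.189982
price(RST call K=167.74) = 73.264823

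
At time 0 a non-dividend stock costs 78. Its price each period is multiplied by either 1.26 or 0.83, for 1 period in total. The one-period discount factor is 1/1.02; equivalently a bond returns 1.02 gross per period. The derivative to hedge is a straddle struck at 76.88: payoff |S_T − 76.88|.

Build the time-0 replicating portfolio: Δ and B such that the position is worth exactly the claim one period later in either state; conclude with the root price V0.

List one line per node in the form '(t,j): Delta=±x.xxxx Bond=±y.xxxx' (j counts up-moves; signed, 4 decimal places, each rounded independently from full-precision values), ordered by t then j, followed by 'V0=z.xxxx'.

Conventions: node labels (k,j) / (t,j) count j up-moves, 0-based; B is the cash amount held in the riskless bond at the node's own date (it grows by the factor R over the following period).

(0,0): Delta=0.2761 Bond=-5.6215
V0=15.9134

Under the risk-neutral measure, an up-move has probability p* = (R−d)/(u−d) = 0.4419 and values discount at R = 1.02.
Payoffs at expiry: V(1,0)=12.1400, V(1,1)=21.4000
  t=0,j=0: stock 78.0000 → up 98.2800 (V=21.4000), down 64.7400 (V=12.1400). Price 15.9134; hedge Δ=0.2761, bond B=-5.6215.
As a check, the time-0 holding Δ(0,0)·S0 + B(0,0) comes to 15.9134 — exactly V0.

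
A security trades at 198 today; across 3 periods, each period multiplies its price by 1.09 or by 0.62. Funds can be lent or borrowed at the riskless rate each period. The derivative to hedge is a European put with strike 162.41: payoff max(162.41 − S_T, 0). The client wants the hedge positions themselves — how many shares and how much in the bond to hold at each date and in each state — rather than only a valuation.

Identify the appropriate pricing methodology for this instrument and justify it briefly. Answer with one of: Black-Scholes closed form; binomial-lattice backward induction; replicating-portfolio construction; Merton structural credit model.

Key observation: the mandate to exhibit the hedge at every date and state singles out the replicating-portfolio construction on the 3-period tree with factors 1.09 and 0.62 from 198.

framework: replicating-portfolio construction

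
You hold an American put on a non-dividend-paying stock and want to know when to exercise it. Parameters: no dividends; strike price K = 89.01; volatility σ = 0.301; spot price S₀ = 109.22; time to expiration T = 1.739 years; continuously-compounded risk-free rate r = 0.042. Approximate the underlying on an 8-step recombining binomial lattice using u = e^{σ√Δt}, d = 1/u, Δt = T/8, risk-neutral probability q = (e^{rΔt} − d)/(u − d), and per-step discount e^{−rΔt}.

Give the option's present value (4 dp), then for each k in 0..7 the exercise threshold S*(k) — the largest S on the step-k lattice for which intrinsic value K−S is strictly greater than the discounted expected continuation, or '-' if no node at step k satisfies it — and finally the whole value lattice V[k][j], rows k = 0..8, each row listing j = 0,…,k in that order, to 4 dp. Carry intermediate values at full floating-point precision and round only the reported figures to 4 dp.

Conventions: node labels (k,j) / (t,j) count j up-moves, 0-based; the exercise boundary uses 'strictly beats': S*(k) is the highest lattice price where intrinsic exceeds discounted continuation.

price = 5.8686
boundary = - - - - 62.3035 54.1458 62.3035 71.6902
tree:
5.8686
8.9641 2.8506
13.3365 4.7139 1.0216
19.2291 7.6314 1.8543 0.1995
26.7065 12.0324 3.3277 0.4006 0.0000
34.8642 18.3373 5.8869 0.8046 0.0000 0.0000
41.9537 26.7065 10.2236 1.6160 0.0000 0.0000 0.0000
48.1150 34.8642 17.3198 3.2457 0.0000 0.0000 0.0000 0.0000
53.4696 41.9537 26.7065 6.5189 0.0000 0.0000 0.0000 0.0000 0.0000

Δt=0.21738, u=1.15066, d=0.86907, q=0.49754, disc=e^(-rΔt)=0.99091
k=8 terminal: V=max(K-S,0) → 53.4696 41.9537 26.7065 6.5189 0.0000 0.0000 0.0000 0.0000 0.0000
k=7: j=0 S=40.8950 intr=48.1150 cont=47.3061 V=48.1150[EX]; j=1 S=54.1458 intr=34.8642 cont=34.0552 V=34.8642[EX]; j=2 S=71.6902 intr=17.3198 cont=16.5109 V=17.3198[EX]; j=3 S=94.9193 intr=0.0000 cont=3.2457 V=3.2457[hold]; j=4 S=125.6752 intr=0.0000 cont=0.0000 V=0.0000[hold]; j=5 S=166.3966 intr=0.0000 cont=0.0000 V=0.0000[hold]; j=6 S=220.3127 intr=0.0000 cont=0.0000 V=0.0000[hold]; j=7 S=291.6986 intr=0.0000 cont=0.0000 V=0.0000[hold]  S*(7)=71.6902
k=6: j=0 S=47.0563 intr=41.9537 cont=41.1448 V=41.9537[EX]; j=1 S=62.3035 intr=26.7065 cont=25.8976 V=26.7065[EX]; j=2 S=82.4911 intr=6.5189 cont=10.2236 V=10.2236[hold]; j=3 S=109.2200 intr=0.0000 cont=1.6160 V=1.6160[hold]; j=4 S=144.6096 intr=0.0000 cont=0.0000 V=0.0000[hold]; j=5 S=191.4662 intr=0.0000 cont=0.0000 V=0.0000[hold]; j=6 S=253.5052 intr=0.0000 cont=0.0000 V=0.0000[hold]  S*(6)=62.3035
k=5: j=0 S=54.1458 intr=34.8642 cont=34.0552 V=34.8642[EX]; j=1 S=71.6902 intr=17.3198 cont=18.3373 V=18.3373[hold]; j=2 S=94.9193 intr=0.0000 cont=5.8869 V=5.8869[hold]; j=3 S=125.6752 intr=0.0000 cont=0.8046 V=0.8046[hold]; j=4 S=166.3966 intr=0.0000 cont=0.0000 V=0.0000[hold]; j=5 S=220.3127 intr=0.0000 cont=0.0000 V=0.0000[hold]  S*(5)=54.1458
k=4: j=0 S=62.3035 intr=26.7065 cont=26.3992 V=26.7065[EX]; j=1 S=82.4911 intr=6.5189 cont=12.0324 V=12.0324[hold]; j=2 S=109.2200 intr=0.0000 cont=3.3277 V=3.3277[hold]; j=3 S=144.6096 intr=0.0000 cont=0.4006 V=0.4006[hold]; j=4 S=191.4662 intr=0.0000 cont=0.0000 V=0.0000[hold]  S*(4)=62.3035
k=3: j=0 S=71.6902 intr=17.3198 cont=19.2291 V=19.2291[hold]; j=1 S=94.9193 intr=0.0000 cont=7.6314 V=7.6314[hold]; j=2 S=125.6752 intr=0.0000 cont=1.8543 V=1.8543[hold]; j=3 S=166.3966 intr=0.0000 cont=0.1995 V=0.1995[hold]  S*(3)=-
k=2: j=0 S=82.4911 intr=6.5189 cont=13.3365 V=13.3365[hold]; j=1 S=109.2200 intr=0.0000 cont=4.7139 V=4.7139[hold]; j=2 S=144.6096 intr=0.0000 cont=1.0216 V=1.0216[hold]  S*(2)=-
k=1: j=0 S=94.9193 intr=0.0000 cont=8.9641 V=8.9641[hold]; j=1 S=125.6752 intr=0.0000 cont=2.8506 V=2.8506[hold]  S*(1)=-
k=0: j=0 S=109.2200 intr=0.0000 cont=5.8686 V=5.8686[hold]  S*(0)=-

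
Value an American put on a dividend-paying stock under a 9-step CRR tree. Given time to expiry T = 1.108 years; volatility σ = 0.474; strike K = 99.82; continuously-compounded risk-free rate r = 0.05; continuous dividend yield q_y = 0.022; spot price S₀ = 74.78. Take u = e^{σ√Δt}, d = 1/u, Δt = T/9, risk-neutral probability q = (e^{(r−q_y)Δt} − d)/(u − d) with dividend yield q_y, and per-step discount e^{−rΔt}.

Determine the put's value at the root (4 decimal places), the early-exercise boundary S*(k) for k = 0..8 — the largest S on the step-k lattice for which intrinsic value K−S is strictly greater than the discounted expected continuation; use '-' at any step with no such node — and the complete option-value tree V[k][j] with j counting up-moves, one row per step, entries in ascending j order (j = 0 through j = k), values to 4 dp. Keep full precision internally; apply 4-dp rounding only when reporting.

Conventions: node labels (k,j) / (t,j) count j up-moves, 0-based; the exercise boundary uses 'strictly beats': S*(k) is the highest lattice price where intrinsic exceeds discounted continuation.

price = 30.6306
boundary = - - - 45.4045 53.6201 45.4045 53.6201 63.3223 74.7800
tree:
30.6306
38.1452 22.5209
46.2121 29.5088 14.9011
54.4155 37.5272 20.8136 8.3992
61.3724 46.1999 28.1963 12.7240 3.6103
67.2633 54.4155 36.8511 18.7629 6.0503 0.8937
72.2516 61.3724 46.1999 26.7454 9.9668 1.6931 0.0000
76.4756 67.2633 54.4155 36.4977 16.0494 3.2072 0.0000 0.0000
80.0524 72.2516 61.3724 46.1999 25.0400 6.0755 0.0000 0.0000 0.0000
83.0812 76.4756 67.2633 54.4155 36.4977 11.5091 0.0000 0.0000 0.0000 0.0000

params: Δt=0.12311 u=1.18094 d=0.84678 q=0.46885 e^(-rΔt)=0.99386
t_9 payoffs: 83.0812 76.4756 67.2633 54.4155 36.4977 11.5091 0.0000 0.0000 0.0000 0.0000
t_8: node(8,0) S=19.7676 payoff=80.0524 vs cont=79.4933 → 80.0524 [stop]  node(8,1) S=27.5684 payoff=72.2516 vs cont=71.7136 → 72.2516 [stop]  node(8,2) S=38.4476 payoff=61.3724 vs cont=60.8638 → 61.3724 [stop]  node(8,3) S=53.6201 payoff=46.1999 vs cont=45.7324 → 46.1999 [stop]  node(8,4) S=74.7800 payoff=25.0400 vs cont=24.6297 → 25.0400 [stop]  node(8,5) S=104.2902 payoff=0.0000 vs cont=6.0755 → 6.0755 [wait]  node(8,6) S=145.4458 payoff=0.0000 vs cont=0.0000 → 0.0000 [wait]  node(8,7) S=202.8426 payoff=0.0000 vs cont=0.0000 → 0.0000 [wait]  node(8,8) S=282.8896 payoff=0.0000 vs cont=0.0000 → 0.0000 [wait]  ⇒ S*(8)=74.7800
t_7: node(7,0) S=23.3444 payoff=76.4756 vs cont=75.9262 → 76.4756 [stop]  node(7,1) S=32.5567 payoff=67.2633 vs cont=66.7388 → 67.2633 [stop]  node(7,2) S=45.4045 payoff=54.4155 vs cont=53.9258 → 54.4155 [stop]  node(7,3) S=63.3223 payoff=36.4977 vs cont=36.0564 → 36.4977 [stop]  node(7,4) S=88.3109 payoff=11.5091 vs cont=16.0494 → 16.0494 [wait]  node(7,5) S=123.1607 payoff=0.0000 vs cont=3.2072 → 3.2072 [wait]  node(7,6) S=171.7632 payoff=0.0000 vs cont=0.0000 → 0.0000 [wait]  node(7,7) S=239.5455 payoff=0.0000 vs cont=0.0000 → 0.0000 [wait]  ⇒ S*(7)=63.3223
t_6: node(6,0) S=27.5684 payoff=72.2516 vs cont=71.7136 → 72.2516 [stop]  node(6,1) S=38.4476 payoff=61.3724 vs cont=60.8638 → 61.3724 [stop]  node(6,2) S=53.6201 payoff=46.1999 vs cont=45.7324 → 46.1999 [stop]  node(6,3) S=74.7800 payoff=25.0400 vs cont=26.7454 → 26.7454 [wait]  node(6,4) S=104.2902 payoff=0.0000 vs cont=9.9668 → 9.9668 [wait]  node(6,5) S=145.4458 payoff=0.0000 vs cont=1.6931 → 1.6931 [wait]  node(6,6) S=202.8426 payoff=0.0000 vs cont=0.0000 → 0.0000 [wait]  ⇒ S*(6)=53.6201
t_5: node(5,0) S=32.5567 payoff=67.2633 vs cont=66.7388 → 67.2633 [stop]  node(5,1) S=45.4045 payoff=54.4155 vs cont=53.9258 → 54.4155 [stop]  node(5,2) S=63.3223 payoff=36.4977 vs cont=36.8511 → 36.8511 [wait]  node(5,3) S=88.3109 payoff=11.5091 vs cont=18.7629 → 18.7629 [wait]  node(5,4) S=123.1607 payoff=0.0000 vs cont=6.0503 → 6.0503 [wait]  node(5,5) S=171.7632 payoff=0.0000 vs cont=0.8937 → 0.8937 [wait]  ⇒ S*(5)=45.4045
t_4: node(4,0) S=38.4476 payoff=61.3724 vs cont=60.8638 → 61.3724 [stop]  node(4,1) S=53.6201 payoff=46.1999 vs cont=45.8970 → 46.1999 [stop]  node(4,2) S=74.7800 payoff=25.0400 vs cont=28.1963 → 28.1963 [wait]  node(4,3) S=104.2902 payoff=0.0000 vs cont=12.7240 → 12.7240 [wait]  node(4,4) S=145.4458 payoff=0.0000 vs cont=3.6103 → 3.6103 [wait]  ⇒ S*(4)=53.6201
t_3: node(3,0) S=45.4045 payoff=54.4155 vs cont=53.9258 → 54.4155 [stop]  node(3,1) S=63.3223 payoff=36.4977 vs cont=37.5272 → 37.5272 [wait]  node(3,2) S=88.3109 payoff=11.5091 vs cont=20.8136 → 20.8136 [wait]  node(3,3) S=123.1607 payoff=0.0000 vs cont=8.3992 → 8.3992 [wait]  ⇒ S*(3)=45.4045
t_2: node(2,0) S=53.6201 payoff=46.1999 vs cont=46.2121 → 46.2121 [wait]  node(2,1) S=74.7800 payoff=25.0400 vs cont=29.5088 → 29.5088 [wait]  node(2,2) S=104.2902 payoff=0.0000 vs cont=14.9011 → 14.9011 [wait]  ⇒ S*(2)=-
t_1: node(1,0) S=63.3223 payoff=36.4977 vs cont=38.1452 → 38.1452 [wait]  node(1,1) S=88.3109 payoff=11.5091 vs cont=22.5209 → 22.5209 [wait]  ⇒ S*(1)=-
t_0: node(0,0) S=74.7800 payoff=25.0400 vs cont=30.6306 → 30.6306 [wait]  ⇒ S*(0)=-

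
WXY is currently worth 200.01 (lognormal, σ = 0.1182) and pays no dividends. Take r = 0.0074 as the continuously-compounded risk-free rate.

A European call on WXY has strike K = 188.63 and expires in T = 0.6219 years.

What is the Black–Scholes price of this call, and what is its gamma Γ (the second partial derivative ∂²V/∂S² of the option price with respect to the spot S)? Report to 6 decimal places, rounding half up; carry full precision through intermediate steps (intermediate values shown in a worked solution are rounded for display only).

price = 14.923743
Γ = 0.016460

σ√T = 0.1182·√0.6219 = 0.093213
d₁ = (ln(S/K) + (r+σ²/2)T) / (σ√T) = (ln(200.01/188.63) + (0.0074+0.1182²/2)·0.6219) / 0.093213 = (0.058580 + 0.008946) / 0.093213 = 0.724429
d₂ = d₁ − σ√T = 0.724429 − 0.093213 = 0.631215
e^{−rT} = 0.995409
N(d₁) = 0.765599,  N(d₂) = 0.736050
Call price V = S·N(d₁) − K·e^{−rT}·N(d₂) = 153.127390 − 138.203647 = 14.923743
φ(d₁) = (1/√(2π))·e^{−d₁²/2} = 0.306868
Γ = φ(d₁) / (S·σ·√T) = 0.016460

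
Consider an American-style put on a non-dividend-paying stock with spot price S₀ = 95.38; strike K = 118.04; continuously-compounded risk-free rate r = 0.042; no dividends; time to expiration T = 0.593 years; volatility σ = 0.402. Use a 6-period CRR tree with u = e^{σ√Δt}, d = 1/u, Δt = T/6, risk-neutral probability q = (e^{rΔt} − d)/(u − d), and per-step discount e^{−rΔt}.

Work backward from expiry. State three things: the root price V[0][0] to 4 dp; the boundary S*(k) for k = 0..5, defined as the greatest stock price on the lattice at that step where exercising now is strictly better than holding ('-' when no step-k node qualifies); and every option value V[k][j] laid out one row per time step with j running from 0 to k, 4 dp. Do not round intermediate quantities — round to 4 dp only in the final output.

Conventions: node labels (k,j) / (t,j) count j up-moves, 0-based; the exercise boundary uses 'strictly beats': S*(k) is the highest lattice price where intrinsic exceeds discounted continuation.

Δt=0.09883, u=1.13471, d=0.88128, q=0.48486, disc=e^(-rΔt)=0.99586
k=6 terminal: V=max(K-S,0) → 73.3571 60.5075 43.9627 22.6600 0.0000 0.0000 0.0000
k=5: j=0 S=50.7022 intr=67.3378 cont=66.8488 V=67.3378[EX]; j=1 S=65.2829 intr=52.7571 cont=52.2682 V=52.7571[EX]; j=2 S=84.0565 intr=33.9835 cont=33.4945 V=33.9835[EX]; j=3 S=108.2289 intr=9.8111 cont=11.6247 V=11.6247[hold]; j=4 S=139.3527 intr=0.0000 cont=0.0000 V=0.0000[hold]; j=5 S=179.4269 intr=0.0000 cont=0.0000 V=0.0000[hold]  S*(5)=84.0565
k=4: j=0 S=57.5325 intr=60.5075 cont=60.0186 V=60.5075[EX]; j=1 S=74.0773 intr=43.9627 cont=43.4737 V=43.9627[EX]; j=2 S=95.3800 intr=22.6600 cont=23.0468 V=23.0468[hold]; j=3 S=122.8088 intr=0.0000 cont=5.9635 V=5.9635[hold]; j=4 S=158.1254 intr=0.0000 cont=0.0000 V=0.0000[hold]  S*(4)=74.0773
k=3: j=0 S=65.2829 intr=52.7571 cont=52.2682 V=52.7571[EX]; j=1 S=84.0565 intr=33.9835 cont=33.6813 V=33.9835[EX]; j=2 S=108.2289 intr=9.8111 cont=14.7026 V=14.7026[hold]; j=3 S=139.3527 intr=0.0000 cont=3.0593 V=3.0593[hold]  S*(3)=84.0565
k=2: j=0 S=74.0773 intr=43.9627 cont=43.4737 V=43.9627[EX]; j=1 S=95.3800 intr=22.6600 cont=24.5329 V=24.5329[hold]; j=2 S=122.8088 intr=0.0000 cont=9.0197 V=9.0197[hold]  S*(2)=74.0773
k=1: j=0 S=84.0565 intr=33.9835 cont=34.3989 V=34.3989[hold]; j=1 S=108.2289 intr=9.8111 cont=16.9407 V=16.9407[hold]  S*(1)=-
k=0: j=0 S=95.3800 intr=22.6600 cont=25.8267 V=25.8267[hold]  S*(0)=-

price = 25.8267
boundary = - - 74.0773 84.0565 74.0773 84.0565
tree:
25.8267
34.3989 16.9407
43.9627 24.5329 9.0197
52.7571 33.9835 14.7026 3.0593
60.5075 43.9627 23.0468 5.9635 0.0000
67.3378 52.7571 33.9835 11.6247 0.0000 0.0000
73.3571 60.5075 43.9627 22.6600 0.0000 0.0000 0.0000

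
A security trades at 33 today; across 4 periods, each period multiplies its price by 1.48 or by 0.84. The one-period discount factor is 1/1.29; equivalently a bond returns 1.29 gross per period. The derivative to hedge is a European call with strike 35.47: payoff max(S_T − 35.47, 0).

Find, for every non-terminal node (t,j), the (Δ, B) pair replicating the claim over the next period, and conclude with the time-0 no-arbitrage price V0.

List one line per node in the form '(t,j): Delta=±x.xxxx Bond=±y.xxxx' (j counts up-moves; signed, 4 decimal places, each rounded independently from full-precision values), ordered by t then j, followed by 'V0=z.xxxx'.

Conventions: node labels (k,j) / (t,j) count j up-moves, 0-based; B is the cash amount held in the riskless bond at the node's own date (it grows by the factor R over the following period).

No-arbitrage ⇒ martingale measure with p* = (R−d)/(u−d) = 0.7031.
Expiry values: V(4,0)=0.0000, V(4,1)=0.0000, V(4,2)=15.5330, V(4,3)=54.3925, V(4,4)=122.8591
Node (3,0) S=19.5592: V=(p*·0.0000+(1−p*)·0.0000)/1.29=0.0000; Δ=(0.0000−0.0000)/(28.9477−16.4298)=0.0000; B=V−Δ·S=0.0000
Node (3,1) S=34.4615: V=(p*·15.5330+(1−p*)·0.0000)/1.29=8.4664; Δ=(15.5330−0.0000)/(51.0030−28.9477)=0.7043; B=V−Δ·S=-15.8040
Node (3,2) S=60.7179: V=(p*·54.3925+(1−p*)·15.5330)/1.29=33.2218; Δ=(54.3925−15.5330)/(89.8625−51.0030)=1.0000; B=V−Δ·S=-27.4961
Node (3,3) S=106.9791: V=(p*·122.8591+(1−p*)·54.3925)/1.29=79.4830; Δ=(122.8591−54.3925)/(158.3291−89.8625)=1.0000; B=V−Δ·S=-27.4961
Node (2,0) S=23.2848: V=(p*·8.4664+(1−p*)·0.0000)/1.29=4.6147; Δ=(8.4664−0.0000)/(34.4615−19.5592)=0.5681; B=V−Δ·S=-8.6141
Node (2,1) S=41.0256: V=(p*·33.2218+(1−p*)·8.4664)/1.29=20.0562; Δ=(33.2218−8.4664)/(60.7179−34.4615)=0.9428; B=V−Δ·S=-18.6240
Node (2,2) S=72.2832: V=(p*·79.4830+(1−p*)·33.2218)/1.29=50.9684; Δ=(79.4830−33.2218)/(106.9791−60.7179)=1.0000; B=V−Δ·S=-21.3148
Node (1,0) S=27.7200: V=(p*·20.0562+(1−p*)·4.6147)/1.29=11.9938; Δ=(20.0562−4.6147)/(41.0256−23.2848)=0.8704; B=V−Δ·S=-12.1336
Node (1,1) S=48.8400: V=(p*·50.9684+(1−p*)·20.0562)/1.29=32.3964; Δ=(50.9684−20.0562)/(72.2832−41.0256)=0.9889; B=V−Δ·S=-15.9039
Node (0,0) S=33.0000: V=(p*·32.3964+(1−p*)·11.9938)/1.29=20.4181; Δ=(32.3964−11.9938)/(48.8400−27.7200)=0.9660; B=V−Δ·S=-11.4609
As a check, the time-0 holding Δ(0,0)·S0 + B(0,0) comes to 20.4181 — exactly V0.

(0,0): Delta=0.9660 Bond=-11.4609
(1,0): Delta=0.8704 Bond=-12.1336
(1,1): Delta=0.9889 Bond=-15.9039
(2,0): Delta=0.5681 Bond=-8.6141
(2,1): Delta=0.9428 Bond=-18.6240
(2,2): Delta=1.0000 Bond=-21.3148
(3,0): Delta=0.0000 Bond=0.0000
(3,1): Delta=0.7043 Bond=-15.8040
(3,2): Delta=1.0000 Bond=-27.4961
(3,3): Delta=1.0000 Bond=-27.4961
V0=20.4181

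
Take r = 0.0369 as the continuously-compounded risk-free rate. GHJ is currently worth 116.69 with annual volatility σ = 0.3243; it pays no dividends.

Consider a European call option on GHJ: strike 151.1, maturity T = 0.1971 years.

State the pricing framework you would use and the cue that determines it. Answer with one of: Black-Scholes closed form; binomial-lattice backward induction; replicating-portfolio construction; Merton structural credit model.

Key observation: the strike-151.1 call on GHJ is European-exercise on a continuously-modelled lognormal underlying, so its value is a single closed-form evaluation.

framework: Black-Scholes closed form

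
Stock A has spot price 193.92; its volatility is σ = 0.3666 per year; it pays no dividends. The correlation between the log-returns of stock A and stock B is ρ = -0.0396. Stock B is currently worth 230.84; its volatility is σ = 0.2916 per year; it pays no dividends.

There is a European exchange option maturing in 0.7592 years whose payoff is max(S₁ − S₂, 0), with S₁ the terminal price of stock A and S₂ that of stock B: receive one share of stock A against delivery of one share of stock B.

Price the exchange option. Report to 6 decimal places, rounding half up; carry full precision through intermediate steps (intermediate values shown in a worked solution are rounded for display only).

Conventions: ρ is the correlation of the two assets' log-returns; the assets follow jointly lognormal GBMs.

exchange price = 19.504432

σ_eff = √(σ₁² + σ₂² − 2ρσ₁σ₂) = √(0.3666² + 0.2916² − 2·-0.0396·0.3666·0.2916) = 0.477381
d₁ = (ln(S₁/S₂) + (q₂ − q₁ + σ_eff²/2)T) / (σ_eff√T) = (ln(193.92/230.84) + (0.0 − 0.0 + 0.113946)·0.7592) / 0.415952 = -0.211013
d₂ = d₁ − σ_eff√T = -0.211013 − 0.415952 = -0.626965
N(d₁) = 0.416439,  N(d₂) = 0.265341
V = S₁·e^{−q₁T}·N(d₁) − S₂·e^{−q₂T}·N(d₂) = 80.755804 − 61.251372 = 19.504432
Key observation: pricing in stock B-units makes this a unit-strike call on the ratio S₁/S₂ — the risk-free rate cancels and cannot affect the value.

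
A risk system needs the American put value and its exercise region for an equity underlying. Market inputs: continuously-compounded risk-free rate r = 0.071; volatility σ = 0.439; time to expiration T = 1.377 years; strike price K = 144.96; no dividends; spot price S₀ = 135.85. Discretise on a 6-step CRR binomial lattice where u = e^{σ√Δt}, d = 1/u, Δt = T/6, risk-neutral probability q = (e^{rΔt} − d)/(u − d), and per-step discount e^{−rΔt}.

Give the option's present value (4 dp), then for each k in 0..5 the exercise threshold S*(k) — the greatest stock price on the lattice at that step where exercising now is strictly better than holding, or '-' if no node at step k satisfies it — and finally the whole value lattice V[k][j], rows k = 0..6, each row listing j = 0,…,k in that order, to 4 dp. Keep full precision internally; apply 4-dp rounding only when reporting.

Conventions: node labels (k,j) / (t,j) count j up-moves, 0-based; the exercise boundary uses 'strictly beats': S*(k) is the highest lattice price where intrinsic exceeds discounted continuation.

price = 27.4328
boundary = - - 89.2048 72.2858 89.2048 110.0840
tree:
27.4328
39.8294 15.2689
55.7552 24.3573 6.1874
72.6742 37.6611 11.1315 1.1754
86.3843 55.7552 19.8261 2.3262 0.0000
97.4941 72.6742 34.8760 4.6034 0.0000 0.0000
106.4968 86.3843 55.7552 9.1100 0.0000 0.0000 0.0000

params: Δt=0.22950 u=1.23406 d=0.81033 q=0.48639 e^(-rΔt)=0.98384
t_6 payoffs: 106.4968 86.3843 55.7552 9.1100 0.0000 0.0000 0.0000
t_5: node(5,0) S=47.4659 payoff=97.4941 vs cont=95.1512 → 97.4941 [stop]  node(5,1) S=72.2858 payoff=72.6742 vs cont=70.3313 → 72.6742 [stop]  node(5,2) S=110.0840 payoff=34.8760 vs cont=32.5331 → 34.8760 [stop]  node(5,3) S=167.6468 payoff=0.0000 vs cont=4.6034 → 4.6034 [wait]  node(5,4) S=255.3092 payoff=0.0000 vs cont=0.0000 → 0.0000 [wait]  node(5,5) S=388.8103 payoff=0.0000 vs cont=0.0000 → 0.0000 [wait]  ⇒ S*(5)=110.0840
t_4: node(4,0) S=58.5757 payoff=86.3843 vs cont=84.0414 → 86.3843 [stop]  node(4,1) S=89.2048 payoff=55.7552 vs cont=53.4123 → 55.7552 [stop]  node(4,2) S=135.8500 payoff=9.1100 vs cont=19.8261 → 19.8261 [wait]  node(4,3) S=206.8859 payoff=0.0000 vs cont=2.3262 → 2.3262 [wait]  node(4,4) S=315.0664 payoff=0.0000 vs cont=0.0000 → 0.0000 [wait]  ⇒ S*(4)=89.2048
t_3: node(3,0) S=72.2858 payoff=72.6742 vs cont=70.3313 → 72.6742 [stop]  node(3,1) S=110.0840 payoff=34.8760 vs cont=37.6611 → 37.6611 [wait]  node(3,2) S=167.6468 payoff=0.0000 vs cont=11.1315 → 11.1315 [wait]  node(3,3) S=255.3092 payoff=0.0000 vs cont=1.1754 → 1.1754 [wait]  ⇒ S*(3)=72.2858
t_2: node(2,0) S=89.2048 payoff=55.7552 vs cont=54.7450 → 55.7552 [stop]  node(2,1) S=135.8500 payoff=9.1100 vs cont=24.3573 → 24.3573 [wait]  node(2,2) S=206.8859 payoff=0.0000 vs cont=6.1874 → 6.1874 [wait]  ⇒ S*(2)=89.2048
t_1: node(1,0) S=110.0840 payoff=34.8760 vs cont=39.8294 → 39.8294 [wait]  node(1,1) S=167.6468 payoff=0.0000 vs cont=15.2689 → 15.2689 [wait]  ⇒ S*(1)=-
t_0: node(0,0) S=135.8500 payoff=9.1100 vs cont=27.4328 → 27.4328 [wait]  ⇒ S*(0)=-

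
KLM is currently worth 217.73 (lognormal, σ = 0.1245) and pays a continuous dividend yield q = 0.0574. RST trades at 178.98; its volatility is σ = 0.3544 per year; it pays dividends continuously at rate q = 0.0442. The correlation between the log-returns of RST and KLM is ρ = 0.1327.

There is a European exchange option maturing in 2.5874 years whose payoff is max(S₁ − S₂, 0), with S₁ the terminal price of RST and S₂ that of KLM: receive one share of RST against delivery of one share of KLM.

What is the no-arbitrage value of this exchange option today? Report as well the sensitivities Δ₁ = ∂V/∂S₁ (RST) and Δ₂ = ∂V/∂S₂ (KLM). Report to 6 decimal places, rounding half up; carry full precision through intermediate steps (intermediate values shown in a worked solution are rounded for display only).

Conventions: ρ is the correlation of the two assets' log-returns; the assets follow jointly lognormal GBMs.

exchange price = 27.002379
Δ1 = 0.449388
Δ2 = -0.245392

σ_eff = √(σ₁² + σ₂² − 2ρσ₁σ₂) = √(0.3544² + 0.1245² − 2·0.1327·0.3544·0.1245) = 0.359707
d₁ = (ln(S₁/S₂) + (q₂ − q₁ + σ_eff²/2)T) / (σ_eff√T) = (ln(178.98/217.73) + (0.0574 − 0.0442 + 0.064695)·2.5874) / 0.578604 = 0.009615
d₂ = d₁ − σ_eff√T = 0.009615 − 0.578604 = -0.568989
N(d₁) = 0.503836,  N(d₂) = 0.284682
V = S₁·e^{−q₁T}·N(d₁) − S₂·e^{−q₂T}·N(d₂) = 80.431493 − 53.429114 = 27.002379
Key observation: pricing in KLM-units makes this a unit-strike call on the ratio S₁/S₂ — the risk-free rate cancels and cannot affect the value.
Δ₁ = e^{−q₁T}·N(d₁) = 0.449388;  Δ₂ = −e^{−q₂T}·N(d₂) = -0.245392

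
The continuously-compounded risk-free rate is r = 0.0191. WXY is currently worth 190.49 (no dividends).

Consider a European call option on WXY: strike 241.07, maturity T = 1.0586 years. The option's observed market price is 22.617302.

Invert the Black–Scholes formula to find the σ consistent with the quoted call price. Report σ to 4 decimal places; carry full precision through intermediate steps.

sigma = 0.4811

At σ = 0.4811 the Black–Scholes value reproduces the quote:
σ√T = 0.4811·√1.0586 = 0.494996
d₁ = (ln(S/K) + (r+σ²/2)T) / (σ√T) = (ln(190.49/241.07) + (0.0191+0.4811²/2)·1.0586) / 0.494996 = (-0.235488 + 0.142730) / 0.494996 = -0.187392
d₂ = d₁ − σ√T = -0.187392 − 0.494996 = -0.682387
e^{−rT} = 0.979984
N(d₁) = 0.425677,  N(d₂) = 0.247497
V = S·N(d₁) − K·e^{−rT}·N(d₂) = 81.087163 − 58.469861 = 22.617302 (matching the quote); vega is positive throughout, so no other σ reproduces this price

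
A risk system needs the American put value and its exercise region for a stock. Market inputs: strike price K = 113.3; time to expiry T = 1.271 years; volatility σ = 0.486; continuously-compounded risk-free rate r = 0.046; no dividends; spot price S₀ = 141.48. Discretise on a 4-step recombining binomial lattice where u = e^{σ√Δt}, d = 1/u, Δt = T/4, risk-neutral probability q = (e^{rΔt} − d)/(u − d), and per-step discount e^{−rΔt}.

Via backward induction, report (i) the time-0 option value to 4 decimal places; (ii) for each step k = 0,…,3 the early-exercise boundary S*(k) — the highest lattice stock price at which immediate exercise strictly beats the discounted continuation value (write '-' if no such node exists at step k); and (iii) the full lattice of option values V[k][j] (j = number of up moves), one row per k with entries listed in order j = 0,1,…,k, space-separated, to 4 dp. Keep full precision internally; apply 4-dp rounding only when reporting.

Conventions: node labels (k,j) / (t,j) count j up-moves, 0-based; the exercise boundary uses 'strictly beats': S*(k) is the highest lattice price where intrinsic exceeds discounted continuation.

price = 14.2571
boundary = - - - 62.1962
tree:
14.2571
22.6618 4.7880
34.8683 8.9719 0.0000
51.1038 16.8117 0.0000 0.0000
66.0081 31.5023 0.0000 0.0000 0.0000

Δt=0.31775  u=1.31516  d=0.76037  q=0.45848  discount=0.98549
step 4 (expiry): payoffs max(K−S,0) = 66.0081 31.5023 0.0000 0.0000 0.0000
step 3: (k=3,j=0): S=62.1962, K−S=51.1038, hold=49.4598 ⇒ V=51.1038 exercise | (k=3,j=1): S=107.5766, K−S=5.7234, hold=16.8117 ⇒ V=16.8117 continue | (k=3,j=2): S=186.0682, K−S=0.0000, hold=0.0000 ⇒ V=0.0000 continue | (k=3,j=3): S=321.8299, K−S=0.0000, hold=0.0000 ⇒ V=0.0000 continue  boundary S*=62.1962
step 2: (k=2,j=0): S=81.7977, K−S=31.5023, hold=34.8683 ⇒ V=34.8683 continue | (k=2,j=1): S=141.4800, K−S=0.0000, hold=8.9719 ⇒ V=8.9719 continue | (k=2,j=2): S=244.7086, K−S=0.0000, hold=0.0000 ⇒ V=0.0000 continue  boundary S*=-
step 1: (k=1,j=0): S=107.5766, K−S=5.7234, hold=22.6618 ⇒ V=22.6618 continue | (k=1,j=1): S=186.0682, K−S=0.0000, hold=4.7880 ⇒ V=4.7880 continue  boundary S*=-
step 0: (k=0,j=0): S=141.4800, K−S=0.0000, hold=14.2571 ⇒ V=14.2571 continue  boundary S*=-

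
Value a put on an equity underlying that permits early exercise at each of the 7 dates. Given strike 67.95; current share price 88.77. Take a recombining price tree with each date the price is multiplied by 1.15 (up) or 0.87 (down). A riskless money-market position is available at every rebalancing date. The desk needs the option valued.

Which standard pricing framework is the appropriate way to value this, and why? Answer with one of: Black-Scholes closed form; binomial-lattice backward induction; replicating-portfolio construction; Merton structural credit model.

framework: binomial-lattice backward induction

Key observation: with exercise allowed before expiry on a discrete up/down model (7 steps from spot 88.77), the strike-67.95 put's value must be rolled back through the tree testing early exercise at each node.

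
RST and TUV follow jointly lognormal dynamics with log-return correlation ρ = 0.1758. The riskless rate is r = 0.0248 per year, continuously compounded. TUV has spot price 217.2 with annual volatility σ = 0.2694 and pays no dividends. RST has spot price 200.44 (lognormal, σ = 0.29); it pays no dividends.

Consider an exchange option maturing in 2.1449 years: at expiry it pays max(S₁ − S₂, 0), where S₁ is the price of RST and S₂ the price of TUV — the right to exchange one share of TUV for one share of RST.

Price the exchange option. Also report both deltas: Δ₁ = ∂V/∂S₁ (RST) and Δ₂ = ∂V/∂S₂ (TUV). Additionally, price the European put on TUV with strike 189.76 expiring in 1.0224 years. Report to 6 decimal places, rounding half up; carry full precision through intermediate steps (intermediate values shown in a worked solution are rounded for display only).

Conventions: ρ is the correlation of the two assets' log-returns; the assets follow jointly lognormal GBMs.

σ_eff = √(σ₁² + σ₂² − 2ρσ₁σ₂) = √(0.29² + 0.2694² − 2·0.1758·0.29·0.2694) = 0.359454
d₁ = (ln(S₁/S₂) + (q₂ − q₁ + σ_eff²/2)T) / (σ_eff√T) = (ln(200.44/217.2) + (0.0 − 0.0 + 0.064604)·2.1449) / 0.526438 = 0.110677
d₂ = d₁ − σ_eff√T = 0.110677 − 0.526438 = -0.415760
N(d₁) = 0.544064,  N(d₂) = 0.338793
V = S₁·e^{−q₁T}·N(d₁) − S₂·e^{−q₂T}·N(d₂) = 109.052161 − 73.585766 = 35.466395
Δ₁ = e^{−q₁T}·N(d₁) = 0.544064;  Δ₂ = −e^{−q₂T}·N(d₂) = -0.338793
[vanilla: TUV put K=189.76]
σ√T = 0.2694·√1.0224 = 0.272401
d₁ = (ln(S/K) + (r+σ²/2)T) / (σ√T) = (ln(217.2/189.76) + (0.0248+0.2694²/2)·1.0224) / 0.272401 = (0.135058 + 0.062457) / 0.272401 = 0.725090
d₂ = d₁ − σ√T = 0.725090 − 0.272401 = 0.452690
e^{−rT} = 0.974963
N(−d₁) = 0.234198,  N(−d₂) = 0.325386
price = K·e^{−rT}·N(−d₂) − S·N(−d₁) = 60.199358 − 50.867870 = 9.331488

exchange price = 35.466395
Δ1 = 0.544064
Δ2 = -0.338793
price(TUV put K=189.76) = 9.331488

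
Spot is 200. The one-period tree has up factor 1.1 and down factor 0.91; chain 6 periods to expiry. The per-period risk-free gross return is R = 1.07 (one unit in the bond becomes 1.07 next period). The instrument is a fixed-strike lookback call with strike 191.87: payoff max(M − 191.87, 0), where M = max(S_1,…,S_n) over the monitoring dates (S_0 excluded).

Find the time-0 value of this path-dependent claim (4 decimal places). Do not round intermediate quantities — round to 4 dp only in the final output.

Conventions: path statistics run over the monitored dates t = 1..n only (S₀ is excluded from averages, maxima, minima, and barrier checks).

price = 75.7674

No-arbitrage gives p* = (R−d)/(u−d) = 0.8421: enumerate every path, weight its payoff by its p*-probability, and discount by R^6.
Enumerate all 2^6 = 64 price paths (U = up ×1.1, D = down ×0.91); each path with k up-moves has probability p*^k·(1−p*)^(6−k).
DDDDDD: M=182.0000, payoff=0.0000, prob=0.000015
UDDDDD: M=220.0000, payoff=28.1300, prob=0.000083
DUDDDD: M=200.2000, payoff=8.3300, prob=0.000083
UUDDDD: M=242.0000, payoff=50.1300, prob=0.000441
DDUDDD: M=182.1820, payoff=0.0000, prob=0.000083
UDUDDD: M=220.2200, payoff=28.3500, prob=0.000441
DUUDDD: M=220.2200, payoff=28.3500, prob=0.000441
UUUDDD: M=266.2000, payoff=74.3300, prob=0.002351
DDDUDD: M=182.0000, payoff=0.0000, prob=0.000083
UDDUDD: M=220.0000, payoff=28.1300, prob=0.000441
DUDUDD: M=200.4002, payoff=8.5302, prob=0.000441
UUDUDD: M=242.2420, payoff=50.3720, prob=0.002351
DDUUDD: M=200.4002, payoff=8.5302, prob=0.000441
UDUUDD: M=242.2420, payoff=50.3720, prob=0.002351
DUUUDD: M=242.2420, payoff=50.3720, prob=0.002351
UUUUDD: M=292.8200, payoff=100.9500, prob=0.012537
DDDDUD: M=182.0000, payoff=0.0000, prob=0.000083
UDDDUD: M=220.0000, payoff=28.1300, prob=0.000441
DUDDUD: M=200.2000, payoff=8.3300, prob=0.000441
UUDDUD: M=242.0000, payoff=50.1300, prob=0.002351
DDUDUD: M=182.3642, payoff=0.0000, prob=0.000441
UDUDUD: M=220.4402, payoff=28.5702, prob=0.002351
DUUDUD: M=220.4402, payoff=28.5702, prob=0.002351
UUUDUD: M=266.4662, payoff=74.5962, prob=0.012537
DDDUUD: M=182.3642, payoff=0.0000, prob=0.000441
UDDUUD: M=220.4402, payoff=28.5702, prob=0.002351
DUDUUD: M=220.4402, payoff=28.5702, prob=0.002351
UUDUUD: M=266.4662, payoff=74.5962, prob=0.012537
DDUUUD: M=220.4402, payoff=28.5702, prob=0.002351
UDUUUD: M=266.4662, payoff=74.5962, prob=0.012537
DUUUUD: M=266.4662, payoff=74.5962, prob=0.012537
UUUUUD: M=322.1020, payoff=130.2320, prob=0.066865
DDDDDU: M=182.0000, payoff=0.0000, prob=0.000083
UDDDDU: M=220.0000, payoff=28.1300, prob=0.000441
DUDDDU: M=200.2000, payoff=8.3300, prob=0.000441
UUDDDU: M=242.0000, payoff=50.1300, prob=0.002351
DDUDDU: M=182.1820, payoff=0.0000, prob=0.000441
UDUDDU: M=220.2200, payoff=28.3500, prob=0.002351
DUUDDU: M=220.2200, payoff=28.3500, prob=0.002351
UUUDDU: M=266.2000, payoff=74.3300, prob=0.012537
DDDUDU: M=182.0000, payoff=0.0000, prob=0.000441
UDDUDU: M=220.0000, payoff=28.1300, prob=0.002351
DUDUDU: M=200.6006, payoff=8.7306, prob=0.002351
UUDUDU: M=242.4842, payoff=50.6142, prob=0.012537
DDUUDU: M=200.6006, payoff=8.7306, prob=0.002351
UDUUDU: M=242.4842, payoff=50.6142, prob=0.012537
DUUUDU: M=242.4842, payoff=50.6142, prob=0.012537
UUUUDU: M=293.1128, payoff=101.2428, prob=0.066865
DDDDUU: M=182.0000, payoff=0.0000, prob=0.000441
UDDDUU: M=220.0000, payoff=28.1300, prob=0.002351
DUDDUU: M=200.6006, payoff=8.7306, prob=0.002351
UUDDUU: M=242.4842, payoff=50.6142, prob=0.012537
DDUDUU: M=200.6006, payoff=8.7306, prob=0.002351
UDUDUU: M=242.4842, payoff=50.6142, prob=0.012537
DUUDUU: M=242.4842, payoff=50.6142, prob=0.012537
UUUDUU: M=293.1128, payoff=101.2428, prob=0.066865
DDDUUU: M=200.6006, payoff=8.7306, prob=0.002351
UDDUUU: M=242.4842, payoff=50.6142, prob=0.012537
DUDUUU: M=242.4842, payoff=50.6142, prob=0.012537
UUDUUU: M=293.1128, payoff=101.2428, prob=0.066865
DDUUUU: M=242.4842, payoff=50.6142, prob=0.012537
UDUUUU: M=293.1128, payoff=101.2428, prob=0.066865
DUUUUU: M=293.1128, payoff=101.2428, prob=0.066865
UUUUUU: M=354.3122, payoff=162.4422, prob=0.356614
Price = Σ prob·payoff / R^6 = 113.706436 / 1.500730 = 75.7674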